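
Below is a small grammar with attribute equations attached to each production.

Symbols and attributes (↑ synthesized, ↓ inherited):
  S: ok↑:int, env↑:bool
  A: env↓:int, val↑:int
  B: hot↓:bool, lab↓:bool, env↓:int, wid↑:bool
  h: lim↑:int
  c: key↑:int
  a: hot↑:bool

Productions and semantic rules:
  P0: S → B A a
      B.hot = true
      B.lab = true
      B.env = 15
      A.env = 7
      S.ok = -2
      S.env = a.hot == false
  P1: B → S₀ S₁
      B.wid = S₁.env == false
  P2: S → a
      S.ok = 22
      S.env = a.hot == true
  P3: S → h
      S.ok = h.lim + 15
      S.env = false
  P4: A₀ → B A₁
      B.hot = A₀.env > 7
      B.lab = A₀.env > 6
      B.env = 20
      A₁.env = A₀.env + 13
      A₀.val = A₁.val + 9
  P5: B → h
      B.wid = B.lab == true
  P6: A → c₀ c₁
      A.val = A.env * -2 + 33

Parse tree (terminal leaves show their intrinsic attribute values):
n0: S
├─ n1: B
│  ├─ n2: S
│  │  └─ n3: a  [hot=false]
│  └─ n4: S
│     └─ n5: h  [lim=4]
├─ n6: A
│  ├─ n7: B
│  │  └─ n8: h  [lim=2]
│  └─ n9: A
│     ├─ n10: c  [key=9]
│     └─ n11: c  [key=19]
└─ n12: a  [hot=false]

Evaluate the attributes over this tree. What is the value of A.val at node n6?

1. n1.hot = true  [true]
2. n1.lab = true  [true]
3. n1.env = 15  [15]
4. n3.hot = false  [terminal]
5. n2.ok = 22  [22]
6. n2.env = false  [a.hot == true]
7. n5.lim = 4  [terminal]
8. n4.ok = 19  [h.lim + 15]
9. n4.env = false  [false]
10. n1.wid = true  [S₁.env == false]
11. n6.env = 7  [7]
12. n7.hot = false  [A₀.env > 7]
13. n7.lab = true  [A₀.env > 6]
14. n7.env = 20  [20]
15. n8.lim = 2  [terminal]
16. n7.wid = true  [B.lab == true]
17. n9.env = 20  [A₀.env + 13]
18. n10.key = 9  [terminal]
19. n11.key = 19  [terminal]
20. n9.val = -7  [A.env * -2 + 33]
21. n6.val = 2  [A₁.val + 9]
22. n12.hot = false  [terminal]
23. n0.ok = -2  [-2]
24. n0.env = true  [a.hot == false]

2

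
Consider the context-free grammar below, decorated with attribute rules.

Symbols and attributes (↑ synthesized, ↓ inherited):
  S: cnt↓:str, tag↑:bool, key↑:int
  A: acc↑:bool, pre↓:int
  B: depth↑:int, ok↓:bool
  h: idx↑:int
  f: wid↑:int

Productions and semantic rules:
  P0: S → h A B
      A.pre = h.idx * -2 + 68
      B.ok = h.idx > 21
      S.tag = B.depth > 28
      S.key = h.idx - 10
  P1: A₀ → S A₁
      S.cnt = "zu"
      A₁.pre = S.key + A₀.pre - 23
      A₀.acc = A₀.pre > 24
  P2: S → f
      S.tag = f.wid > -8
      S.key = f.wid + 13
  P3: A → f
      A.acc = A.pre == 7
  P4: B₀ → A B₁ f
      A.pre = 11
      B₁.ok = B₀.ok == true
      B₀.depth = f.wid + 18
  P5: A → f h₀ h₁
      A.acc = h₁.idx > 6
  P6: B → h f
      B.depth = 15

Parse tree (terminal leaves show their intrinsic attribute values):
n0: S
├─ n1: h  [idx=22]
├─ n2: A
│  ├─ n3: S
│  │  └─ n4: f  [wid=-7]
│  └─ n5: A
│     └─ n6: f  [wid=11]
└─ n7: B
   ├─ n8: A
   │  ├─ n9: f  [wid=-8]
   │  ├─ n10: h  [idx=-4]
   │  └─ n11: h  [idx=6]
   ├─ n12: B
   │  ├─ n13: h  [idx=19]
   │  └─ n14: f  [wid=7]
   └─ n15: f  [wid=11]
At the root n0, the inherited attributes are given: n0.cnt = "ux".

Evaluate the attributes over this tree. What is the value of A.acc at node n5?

true

1. n0.cnt = "ux"  [given at root]
2. n1.idx = 22  [terminal]
3. n2.pre = 24  [h.idx * -2 + 68]
4. n3.cnt = "zu"  ["zu"]
5. n4.wid = -7  [terminal]
6. n3.tag = true  [f.wid > -8]
7. n3.key = 6  [f.wid + 13]
8. n5.pre = 7  [S.key + A₀.pre - 23]
9. n6.wid = 11  [terminal]
10. n5.acc = true  [A.pre == 7]
11. n2.acc = false  [A₀.pre > 24]
12. n7.ok = true  [h.idx > 21]
13. n8.pre = 11  [11]
14. n9.wid = -8  [terminal]
15. n10.idx = -4  [terminal]
16. n11.idx = 6  [terminal]
17. n8.acc = false  [h₁.idx > 6]
18. n12.ok = true  [B₀.ok == true]
19. n13.idx = 19  [terminal]
20. n14.wid = 7  [terminal]
21. n12.depth = 15  [15]
22. n15.wid = 11  [terminal]
23. n7.depth = 29  [f.wid + 18]
24. n0.tag = true  [B.depth > 28]
25. n0.key = 12  [h.idx - 10]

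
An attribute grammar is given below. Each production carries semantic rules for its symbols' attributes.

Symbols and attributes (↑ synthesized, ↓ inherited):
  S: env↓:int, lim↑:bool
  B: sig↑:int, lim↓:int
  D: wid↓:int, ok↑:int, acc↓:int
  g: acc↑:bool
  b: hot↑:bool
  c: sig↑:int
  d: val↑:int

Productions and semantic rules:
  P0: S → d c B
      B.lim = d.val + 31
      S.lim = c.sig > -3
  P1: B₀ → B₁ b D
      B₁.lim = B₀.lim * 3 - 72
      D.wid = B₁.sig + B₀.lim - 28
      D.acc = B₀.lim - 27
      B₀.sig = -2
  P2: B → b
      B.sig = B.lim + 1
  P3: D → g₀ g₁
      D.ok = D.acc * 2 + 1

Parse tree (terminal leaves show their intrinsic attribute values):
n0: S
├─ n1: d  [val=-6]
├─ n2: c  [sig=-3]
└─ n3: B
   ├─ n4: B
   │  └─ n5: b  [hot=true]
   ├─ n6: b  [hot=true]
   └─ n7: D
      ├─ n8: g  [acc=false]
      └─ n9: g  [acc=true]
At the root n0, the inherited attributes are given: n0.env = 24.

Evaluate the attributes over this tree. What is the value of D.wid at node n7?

1

1. n0.env = 24  [given at root]
2. n1.val = -6  [terminal]
3. n2.sig = -3  [terminal]
4. n3.lim = 25  [d.val + 31]
5. n4.lim = 3  [B₀.lim * 3 - 72]
6. n5.hot = true  [terminal]
7. n4.sig = 4  [B.lim + 1]
8. n6.hot = true  [terminal]
9. n7.wid = 1  [B₁.sig + B₀.lim - 28]
10. n7.acc = -2  [B₀.lim - 27]
11. n8.acc = false  [terminal]
12. n9.acc = true  [terminal]
13. n7.ok = -3  [D.acc * 2 + 1]
14. n3.sig = -2  [-2]
15. n0.lim = false  [c.sig > -3]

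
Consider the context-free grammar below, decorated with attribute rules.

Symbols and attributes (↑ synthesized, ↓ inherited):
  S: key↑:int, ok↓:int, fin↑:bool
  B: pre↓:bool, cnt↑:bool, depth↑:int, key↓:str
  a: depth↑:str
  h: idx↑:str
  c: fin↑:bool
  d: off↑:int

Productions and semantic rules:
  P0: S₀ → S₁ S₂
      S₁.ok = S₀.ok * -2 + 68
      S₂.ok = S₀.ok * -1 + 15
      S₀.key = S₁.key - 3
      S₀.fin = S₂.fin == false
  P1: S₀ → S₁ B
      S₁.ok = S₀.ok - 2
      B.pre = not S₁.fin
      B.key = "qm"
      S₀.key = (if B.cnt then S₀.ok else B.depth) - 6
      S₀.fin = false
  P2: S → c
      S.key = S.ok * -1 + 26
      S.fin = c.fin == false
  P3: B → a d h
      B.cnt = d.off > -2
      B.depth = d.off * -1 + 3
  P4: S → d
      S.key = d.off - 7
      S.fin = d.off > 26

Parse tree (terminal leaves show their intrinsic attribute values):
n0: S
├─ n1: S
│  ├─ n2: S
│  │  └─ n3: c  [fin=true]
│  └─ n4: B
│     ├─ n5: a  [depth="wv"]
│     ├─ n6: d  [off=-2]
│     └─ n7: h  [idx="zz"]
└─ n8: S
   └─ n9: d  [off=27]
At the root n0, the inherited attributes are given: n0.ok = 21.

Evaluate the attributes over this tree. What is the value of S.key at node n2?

2

1. n0.ok = 21  [given at root]
2. n1.ok = 26  [S₀.ok * -2 + 68]
3. n2.ok = 24  [S₀.ok - 2]
4. n3.fin = true  [terminal]
5. n2.key = 2  [S.ok * -1 + 26]
6. n2.fin = false  [c.fin == false]
7. n4.pre = true  [not S₁.fin]
8. n4.key = "qm"  ["qm"]
9. n5.depth = "wv"  [terminal]
10. n6.off = -2  [terminal]
11. n7.idx = "zz"  [terminal]
12. n4.cnt = false  [d.off > -2]
13. n4.depth = 5  [d.off * -1 + 3]
14. n1.key = -1  [(if B.cnt then S₀.ok else B.depth) - 6]
15. n1.fin = false  [false]
16. n8.ok = -6  [S₀.ok * -1 + 15]
17. n9.off = 27  [terminal]
18. n8.key = 20  [d.off - 7]
19. n8.fin = true  [d.off > 26]
20. n0.key = -4  [S₁.key - 3]
21. n0.fin = false  [S₂.fin == false]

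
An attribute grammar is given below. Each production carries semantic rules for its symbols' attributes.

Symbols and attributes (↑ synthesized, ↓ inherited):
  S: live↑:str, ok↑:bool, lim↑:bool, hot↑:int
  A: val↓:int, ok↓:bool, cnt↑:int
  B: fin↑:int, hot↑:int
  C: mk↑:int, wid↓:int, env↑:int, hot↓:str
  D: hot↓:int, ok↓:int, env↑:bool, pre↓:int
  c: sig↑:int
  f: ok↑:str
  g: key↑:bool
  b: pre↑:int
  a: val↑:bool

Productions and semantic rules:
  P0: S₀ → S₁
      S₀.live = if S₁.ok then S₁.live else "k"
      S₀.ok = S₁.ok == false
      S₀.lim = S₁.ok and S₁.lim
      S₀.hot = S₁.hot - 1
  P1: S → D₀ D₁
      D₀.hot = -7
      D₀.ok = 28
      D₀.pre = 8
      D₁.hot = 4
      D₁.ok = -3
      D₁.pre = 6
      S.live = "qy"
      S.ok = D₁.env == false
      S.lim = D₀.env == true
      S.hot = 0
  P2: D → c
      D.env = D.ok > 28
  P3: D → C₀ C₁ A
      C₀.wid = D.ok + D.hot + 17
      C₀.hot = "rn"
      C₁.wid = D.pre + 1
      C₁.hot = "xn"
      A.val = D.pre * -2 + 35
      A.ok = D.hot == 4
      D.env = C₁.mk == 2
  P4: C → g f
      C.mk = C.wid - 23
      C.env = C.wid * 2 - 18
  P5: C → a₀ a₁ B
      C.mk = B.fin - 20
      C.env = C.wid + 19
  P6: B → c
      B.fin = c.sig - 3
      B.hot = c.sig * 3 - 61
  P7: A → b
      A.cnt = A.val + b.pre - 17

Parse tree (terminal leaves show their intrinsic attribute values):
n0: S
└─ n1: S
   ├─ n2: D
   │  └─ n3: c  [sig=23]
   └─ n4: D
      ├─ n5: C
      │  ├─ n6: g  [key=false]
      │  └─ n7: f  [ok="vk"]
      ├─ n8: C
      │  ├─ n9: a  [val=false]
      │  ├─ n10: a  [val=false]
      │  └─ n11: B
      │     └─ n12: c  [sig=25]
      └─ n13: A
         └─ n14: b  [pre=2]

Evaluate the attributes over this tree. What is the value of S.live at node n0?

"k"

1. n2.hot = -7  [-7]
2. n2.ok = 28  [28]
3. n2.pre = 8  [8]
4. n3.sig = 23  [terminal]
5. n2.env = false  [D.ok > 28]
6. n4.hot = 4  [4]
7. n4.ok = -3  [-3]
8. n4.pre = 6  [6]
9. n5.wid = 18  [D.ok + D.hot + 17]
10. n5.hot = "rn"  ["rn"]
11. n6.key = false  [terminal]
12. n7.ok = "vk"  [terminal]
13. n5.mk = -5  [C.wid - 23]
14. n5.env = 18  [C.wid * 2 - 18]
15. n8.wid = 7  [D.pre + 1]
16. n8.hot = "xn"  ["xn"]
17. n9.val = false  [terminal]
18. n10.val = false  [terminal]
19. n12.sig = 25  [terminal]
20. n11.fin = 22  [c.sig - 3]
21. n11.hot = 14  [c.sig * 3 - 61]
22. n8.mk = 2  [B.fin - 20]
23. n8.env = 26  [C.wid + 19]
24. n13.val = 23  [D.pre * -2 + 35]
25. n13.ok = true  [D.hot == 4]
26. n14.pre = 2  [terminal]
27. n13.cnt = 8  [A.val + b.pre - 17]
28. n4.env = true  [C₁.mk == 2]
29. n1.live = "qy"  ["qy"]
30. n1.ok = false  [D₁.env == false]
31. n1.lim = false  [D₀.env == true]
32. n1.hot = 0  [0]
33. n0.live = "k"  [if S₁.ok then S₁.live else "k"]
34. n0.ok = true  [S₁.ok == false]
35. n0.lim = false  [S₁.ok and S₁.lim]
36. n0.hot = -1  [S₁.hot - 1]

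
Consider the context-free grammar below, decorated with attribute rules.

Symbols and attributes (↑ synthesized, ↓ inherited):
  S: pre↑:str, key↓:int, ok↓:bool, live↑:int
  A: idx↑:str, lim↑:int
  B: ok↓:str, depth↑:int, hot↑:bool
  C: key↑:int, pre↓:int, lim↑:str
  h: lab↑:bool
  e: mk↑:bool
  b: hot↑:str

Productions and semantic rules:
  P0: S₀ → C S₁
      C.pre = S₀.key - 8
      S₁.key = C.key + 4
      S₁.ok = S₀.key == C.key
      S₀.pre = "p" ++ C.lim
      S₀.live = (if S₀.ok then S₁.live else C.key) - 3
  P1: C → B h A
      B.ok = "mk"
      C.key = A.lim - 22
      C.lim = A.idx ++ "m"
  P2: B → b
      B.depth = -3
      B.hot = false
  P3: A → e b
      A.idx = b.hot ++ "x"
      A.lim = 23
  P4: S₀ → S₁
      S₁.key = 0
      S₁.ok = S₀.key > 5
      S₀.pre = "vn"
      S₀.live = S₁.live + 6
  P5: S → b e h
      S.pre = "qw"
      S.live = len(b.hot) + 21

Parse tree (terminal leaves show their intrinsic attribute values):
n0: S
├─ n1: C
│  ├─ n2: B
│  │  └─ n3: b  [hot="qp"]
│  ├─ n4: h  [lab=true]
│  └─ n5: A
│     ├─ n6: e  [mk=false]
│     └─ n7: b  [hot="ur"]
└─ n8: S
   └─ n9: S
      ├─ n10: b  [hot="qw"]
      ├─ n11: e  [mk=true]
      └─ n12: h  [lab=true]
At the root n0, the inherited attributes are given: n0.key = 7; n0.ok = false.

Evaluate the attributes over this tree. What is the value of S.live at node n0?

-2

1. n0.key = 7  [given at root]
2. n0.ok = false  [given at root]
3. n1.pre = -1  [S₀.key - 8]
4. n2.ok = "mk"  ["mk"]
5. n3.hot = "qp"  [terminal]
6. n2.depth = -3  [-3]
7. n2.hot = false  [false]
8. n4.lab = true  [terminal]
9. n6.mk = false  [terminal]
10. n7.hot = "ur"  [terminal]
11. n5.idx = "urx"  [b.hot ++ "x"]
12. n5.lim = 23  [23]
13. n1.key = 1  [A.lim - 22]
14. n1.lim = "urxm"  [A.idx ++ "m"]
15. n8.key = 5  [C.key + 4]
16. n8.ok = false  [S₀.key == C.key]
17. n9.key = 0  [0]
18. n9.ok = false  [S₀.key > 5]
19. n10.hot = "qw"  [terminal]
20. n11.mk = true  [terminal]
21. n12.lab = true  [terminal]
22. n9.pre = "qw"  ["qw"]
23. n9.live = 23  [len(b.hot) + 21]
24. n8.pre = "vn"  ["vn"]
25. n8.live = 29  [S₁.live + 6]
26. n0.pre = "purxm"  ["p" ++ C.lim]
27. n0.live = -2  [(if S₀.ok then S₁.live else C.key) - 3]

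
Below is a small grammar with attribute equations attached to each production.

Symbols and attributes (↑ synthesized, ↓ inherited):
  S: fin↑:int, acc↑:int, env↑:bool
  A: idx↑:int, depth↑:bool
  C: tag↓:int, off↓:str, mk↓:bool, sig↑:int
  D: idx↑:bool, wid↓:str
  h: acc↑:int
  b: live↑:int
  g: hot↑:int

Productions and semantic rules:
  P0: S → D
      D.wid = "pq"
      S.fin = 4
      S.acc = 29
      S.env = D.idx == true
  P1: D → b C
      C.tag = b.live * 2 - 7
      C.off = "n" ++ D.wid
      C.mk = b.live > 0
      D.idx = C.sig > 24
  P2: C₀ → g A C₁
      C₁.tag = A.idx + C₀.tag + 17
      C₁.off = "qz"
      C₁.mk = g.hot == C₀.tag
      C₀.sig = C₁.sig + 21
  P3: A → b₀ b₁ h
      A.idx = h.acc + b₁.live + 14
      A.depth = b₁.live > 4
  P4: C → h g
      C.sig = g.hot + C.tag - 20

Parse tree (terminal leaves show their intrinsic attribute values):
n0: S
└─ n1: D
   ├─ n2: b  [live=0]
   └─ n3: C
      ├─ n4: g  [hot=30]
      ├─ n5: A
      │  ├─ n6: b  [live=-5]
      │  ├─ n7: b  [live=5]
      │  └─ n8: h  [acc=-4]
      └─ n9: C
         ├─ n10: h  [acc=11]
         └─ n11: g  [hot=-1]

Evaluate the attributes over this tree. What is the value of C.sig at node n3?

1. n1.wid = "pq"  ["pq"]
2. n2.live = 0  [terminal]
3. n3.tag = -7  [b.live * 2 - 7]
4. n3.off = "npq"  ["n" ++ D.wid]
5. n3.mk = false  [b.live > 0]
6. n4.hot = 30  [terminal]
7. n6.live = -5  [terminal]
8. n7.live = 5  [terminal]
9. n8.acc = -4  [terminal]
10. n5.idx = 15  [h.acc + b₁.live + 14]
11. n5.depth = true  [b₁.live > 4]
12. n9.tag = 25  [A.idx + C₀.tag + 17]
13. n9.off = "qz"  ["qz"]
14. n9.mk = false  [g.hot == C₀.tag]
15. n10.acc = 11  [terminal]
16. n11.hot = -1  [terminal]
17. n9.sig = 4  [g.hot + C.tag - 20]
18. n3.sig = 25  [C₁.sig + 21]
19. n1.idx = true  [C.sig > 24]
20. n0.fin = 4  [4]
21. n0.acc = 29  [29]
22. n0.env = true  [D.idx == true]

25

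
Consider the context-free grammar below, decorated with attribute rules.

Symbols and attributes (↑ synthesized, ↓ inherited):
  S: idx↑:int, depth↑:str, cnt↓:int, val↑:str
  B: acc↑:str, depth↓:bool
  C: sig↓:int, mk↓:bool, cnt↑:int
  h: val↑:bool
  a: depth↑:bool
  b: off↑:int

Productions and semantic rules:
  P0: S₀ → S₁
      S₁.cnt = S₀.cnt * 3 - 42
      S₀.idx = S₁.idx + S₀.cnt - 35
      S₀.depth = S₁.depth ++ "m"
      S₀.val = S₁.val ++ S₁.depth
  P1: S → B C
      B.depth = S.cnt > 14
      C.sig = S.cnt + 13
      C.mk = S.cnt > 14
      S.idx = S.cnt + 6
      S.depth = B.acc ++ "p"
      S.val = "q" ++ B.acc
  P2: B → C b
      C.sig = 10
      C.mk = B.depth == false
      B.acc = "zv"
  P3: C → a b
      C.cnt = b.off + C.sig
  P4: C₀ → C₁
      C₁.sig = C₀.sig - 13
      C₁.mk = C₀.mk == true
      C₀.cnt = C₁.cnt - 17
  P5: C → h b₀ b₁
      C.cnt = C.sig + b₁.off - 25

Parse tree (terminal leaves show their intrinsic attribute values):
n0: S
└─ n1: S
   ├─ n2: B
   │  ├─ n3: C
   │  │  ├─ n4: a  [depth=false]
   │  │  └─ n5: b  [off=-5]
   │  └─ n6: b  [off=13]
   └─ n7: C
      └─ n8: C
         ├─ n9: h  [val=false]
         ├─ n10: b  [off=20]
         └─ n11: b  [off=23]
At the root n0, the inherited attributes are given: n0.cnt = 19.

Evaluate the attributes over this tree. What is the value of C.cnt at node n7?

1. n0.cnt = 19  [given at root]
2. n1.cnt = 15  [S₀.cnt * 3 - 42]
3. n2.depth = true  [S.cnt > 14]
4. n3.sig = 10  [10]
5. n3.mk = false  [B.depth == false]
6. n4.depth = false  [terminal]
7. n5.off = -5  [terminal]
8. n3.cnt = 5  [b.off + C.sig]
9. n6.off = 13  [terminal]
10. n2.acc = "zv"  ["zv"]
11. n7.sig = 28  [S.cnt + 13]
12. n7.mk = true  [S.cnt > 14]
13. n8.sig = 15  [C₀.sig - 13]
14. n8.mk = true  [C₀.mk == true]
15. n9.val = false  [terminal]
16. n10.off = 20  [terminal]
17. n11.off = 23  [terminal]
18. n8.cnt = 13  [C.sig + b₁.off - 25]
19. n7.cnt = -4  [C₁.cnt - 17]
20. n1.idx = 21  [S.cnt + 6]
21. n1.depth = "zvp"  [B.acc ++ "p"]
22. n1.val = "qzv"  ["q" ++ B.acc]
23. n0.idx = 5  [S₁.idx + S₀.cnt - 35]
24. n0.depth = "zvpm"  [S₁.depth ++ "m"]
25. n0.val = "qzvzvp"  [S₁.val ++ S₁.depth]

-4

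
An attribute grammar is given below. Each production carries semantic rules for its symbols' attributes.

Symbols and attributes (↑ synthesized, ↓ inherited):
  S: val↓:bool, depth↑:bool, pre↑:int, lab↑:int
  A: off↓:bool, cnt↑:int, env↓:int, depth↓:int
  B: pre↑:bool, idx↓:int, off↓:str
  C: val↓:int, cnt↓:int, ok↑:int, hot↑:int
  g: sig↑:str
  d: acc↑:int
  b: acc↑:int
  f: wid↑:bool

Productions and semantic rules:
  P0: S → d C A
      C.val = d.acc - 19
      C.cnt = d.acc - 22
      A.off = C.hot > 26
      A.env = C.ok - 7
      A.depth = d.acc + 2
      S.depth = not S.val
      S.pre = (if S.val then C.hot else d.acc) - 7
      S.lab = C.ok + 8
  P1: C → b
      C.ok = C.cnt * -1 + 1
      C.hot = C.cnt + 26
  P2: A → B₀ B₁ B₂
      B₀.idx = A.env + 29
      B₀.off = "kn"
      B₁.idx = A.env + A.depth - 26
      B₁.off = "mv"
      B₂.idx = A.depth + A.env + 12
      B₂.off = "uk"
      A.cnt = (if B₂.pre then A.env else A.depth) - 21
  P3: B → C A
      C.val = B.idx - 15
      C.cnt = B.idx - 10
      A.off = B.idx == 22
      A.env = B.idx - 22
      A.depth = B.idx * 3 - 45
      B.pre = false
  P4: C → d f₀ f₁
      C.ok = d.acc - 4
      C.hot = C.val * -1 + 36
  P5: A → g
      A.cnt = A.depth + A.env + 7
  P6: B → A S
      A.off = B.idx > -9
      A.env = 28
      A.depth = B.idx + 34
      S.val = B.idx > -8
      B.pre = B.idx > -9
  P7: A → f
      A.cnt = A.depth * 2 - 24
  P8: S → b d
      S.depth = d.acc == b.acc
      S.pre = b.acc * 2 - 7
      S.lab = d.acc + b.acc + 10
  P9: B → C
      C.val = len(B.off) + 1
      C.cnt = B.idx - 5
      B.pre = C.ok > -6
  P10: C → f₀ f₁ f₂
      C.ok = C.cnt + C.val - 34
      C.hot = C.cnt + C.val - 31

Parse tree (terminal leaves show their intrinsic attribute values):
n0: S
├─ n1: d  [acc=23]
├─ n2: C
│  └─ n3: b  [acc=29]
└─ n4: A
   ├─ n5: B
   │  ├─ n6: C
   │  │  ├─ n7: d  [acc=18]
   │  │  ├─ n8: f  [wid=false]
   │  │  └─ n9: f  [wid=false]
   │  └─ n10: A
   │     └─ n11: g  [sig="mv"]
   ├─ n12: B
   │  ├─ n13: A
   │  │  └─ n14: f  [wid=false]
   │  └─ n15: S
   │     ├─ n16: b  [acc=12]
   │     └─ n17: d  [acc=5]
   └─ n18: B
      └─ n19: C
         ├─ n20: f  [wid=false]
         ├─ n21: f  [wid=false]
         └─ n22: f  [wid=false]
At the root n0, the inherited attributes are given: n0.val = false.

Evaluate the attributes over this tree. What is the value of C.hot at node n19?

-3

1. n0.val = false  [given at root]
2. n1.acc = 23  [terminal]
3. n2.val = 4  [d.acc - 19]
4. n2.cnt = 1  [d.acc - 22]
5. n3.acc = 29  [terminal]
6. n2.ok = 0  [C.cnt * -1 + 1]
7. n2.hot = 27  [C.cnt + 26]
8. n4.off = true  [C.hot > 26]
9. n4.env = -7  [C.ok - 7]
10. n4.depth = 25  [d.acc + 2]
11. n5.idx = 22  [A.env + 29]
12. n5.off = "kn"  ["kn"]
13. n6.val = 7  [B.idx - 15]
14. n6.cnt = 12  [B.idx - 10]
15. n7.acc = 18  [terminal]
16. n8.wid = false  [terminal]
17. n9.wid = false  [terminal]
18. n6.ok = 14  [d.acc - 4]
19. n6.hot = 29  [C.val * -1 + 36]
20. n10.off = true  [B.idx == 22]
21. n10.env = 0  [B.idx - 22]
22. n10.depth = 21  [B.idx * 3 - 45]
23. n11.sig = "mv"  [terminal]
24. n10.cnt = 28  [A.depth + A.env + 7]
25. n5.pre = false  [false]
26. n12.idx = -8  [A.env + A.depth - 26]
27. n12.off = "mv"  ["mv"]
28. n13.off = true  [B.idx > -9]
29. n13.env = 28  [28]
30. n13.depth = 26  [B.idx + 34]
31. n14.wid = false  [terminal]
32. n13.cnt = 28  [A.depth * 2 - 24]
33. n15.val = false  [B.idx > -8]
34. n16.acc = 12  [terminal]
35. n17.acc = 5  [terminal]
36. n15.depth = false  [d.acc == b.acc]
37. n15.pre = 17  [b.acc * 2 - 7]
38. n15.lab = 27  [d.acc + b.acc + 10]
39. n12.pre = true  [B.idx > -9]
40. n18.idx = 30  [A.depth + A.env + 12]
41. n18.off = "uk"  ["uk"]
42. n19.val = 3  [len(B.off) + 1]
43. n19.cnt = 25  [B.idx - 5]
44. n20.wid = false  [terminal]
45. n21.wid = false  [terminal]
46. n22.wid = false  [terminal]
47. n19.ok = -6  [C.cnt + C.val - 34]
48. n19.hot = -3  [C.cnt + C.val - 31]
49. n18.pre = false  [C.ok > -6]
50. n4.cnt = 4  [(if B₂.pre then A.env else A.depth) - 21]
51. n0.depth = true  [not S.val]
52. n0.pre = 16  [(if S.val then C.hot else d.acc) - 7]
53. n0.lab = 8  [C.ok + 8]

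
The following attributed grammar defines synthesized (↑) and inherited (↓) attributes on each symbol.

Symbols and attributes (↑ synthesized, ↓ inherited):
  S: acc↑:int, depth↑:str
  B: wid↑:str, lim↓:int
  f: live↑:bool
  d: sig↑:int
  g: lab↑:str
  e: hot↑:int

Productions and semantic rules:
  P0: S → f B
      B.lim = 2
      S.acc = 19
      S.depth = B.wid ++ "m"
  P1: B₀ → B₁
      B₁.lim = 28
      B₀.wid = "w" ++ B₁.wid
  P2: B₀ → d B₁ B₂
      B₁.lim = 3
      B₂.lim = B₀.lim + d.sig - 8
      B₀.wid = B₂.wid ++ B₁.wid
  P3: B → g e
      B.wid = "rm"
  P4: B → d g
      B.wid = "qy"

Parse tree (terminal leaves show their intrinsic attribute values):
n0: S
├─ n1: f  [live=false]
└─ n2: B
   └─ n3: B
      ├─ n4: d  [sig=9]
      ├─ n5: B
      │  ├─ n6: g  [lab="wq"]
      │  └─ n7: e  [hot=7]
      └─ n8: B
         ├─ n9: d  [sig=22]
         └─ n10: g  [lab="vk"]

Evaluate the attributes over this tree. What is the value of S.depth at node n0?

1. n1.live = false  [terminal]
2. n2.lim = 2  [2]
3. n3.lim = 28  [28]
4. n4.sig = 9  [terminal]
5. n5.lim = 3  [3]
6. n6.lab = "wq"  [terminal]
7. n7.hot = 7  [terminal]
8. n5.wid = "rm"  ["rm"]
9. n8.lim = 29  [B₀.lim + d.sig - 8]
10. n9.sig = 22  [terminal]
11. n10.lab = "vk"  [terminal]
12. n8.wid = "qy"  ["qy"]
13. n3.wid = "qyrm"  [B₂.wid ++ B₁.wid]
14. n2.wid = "wqyrm"  ["w" ++ B₁.wid]
15. n0.acc = 19  [19]
16. n0.depth = "wqyrmm"  [B.wid ++ "m"]

"wqyrmm"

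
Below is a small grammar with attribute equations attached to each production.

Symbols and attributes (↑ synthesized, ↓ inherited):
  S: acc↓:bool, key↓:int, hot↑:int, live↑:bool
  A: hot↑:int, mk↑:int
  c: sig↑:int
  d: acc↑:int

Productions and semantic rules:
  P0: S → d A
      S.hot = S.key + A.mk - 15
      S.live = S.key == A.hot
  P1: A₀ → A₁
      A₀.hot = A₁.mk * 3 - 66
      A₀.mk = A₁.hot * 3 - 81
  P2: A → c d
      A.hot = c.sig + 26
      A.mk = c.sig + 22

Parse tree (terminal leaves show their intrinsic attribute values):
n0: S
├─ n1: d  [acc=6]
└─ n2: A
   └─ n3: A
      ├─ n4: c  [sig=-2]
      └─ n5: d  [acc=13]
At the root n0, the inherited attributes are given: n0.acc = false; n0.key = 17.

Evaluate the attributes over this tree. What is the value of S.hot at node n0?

-7

1. n0.acc = false  [given at root]
2. n0.key = 17  [given at root]
3. n1.acc = 6  [terminal]
4. n4.sig = -2  [terminal]
5. n5.acc = 13  [terminal]
6. n3.hot = 24  [c.sig + 26]
7. n3.mk = 20  [c.sig + 22]
8. n2.hot = -6  [A₁.mk * 3 - 66]
9. n2.mk = -9  [A₁.hot * 3 - 81]
10. n0.hot = -7  [S.key + A.mk - 15]
11. n0.live = false  [S.key == A.hot]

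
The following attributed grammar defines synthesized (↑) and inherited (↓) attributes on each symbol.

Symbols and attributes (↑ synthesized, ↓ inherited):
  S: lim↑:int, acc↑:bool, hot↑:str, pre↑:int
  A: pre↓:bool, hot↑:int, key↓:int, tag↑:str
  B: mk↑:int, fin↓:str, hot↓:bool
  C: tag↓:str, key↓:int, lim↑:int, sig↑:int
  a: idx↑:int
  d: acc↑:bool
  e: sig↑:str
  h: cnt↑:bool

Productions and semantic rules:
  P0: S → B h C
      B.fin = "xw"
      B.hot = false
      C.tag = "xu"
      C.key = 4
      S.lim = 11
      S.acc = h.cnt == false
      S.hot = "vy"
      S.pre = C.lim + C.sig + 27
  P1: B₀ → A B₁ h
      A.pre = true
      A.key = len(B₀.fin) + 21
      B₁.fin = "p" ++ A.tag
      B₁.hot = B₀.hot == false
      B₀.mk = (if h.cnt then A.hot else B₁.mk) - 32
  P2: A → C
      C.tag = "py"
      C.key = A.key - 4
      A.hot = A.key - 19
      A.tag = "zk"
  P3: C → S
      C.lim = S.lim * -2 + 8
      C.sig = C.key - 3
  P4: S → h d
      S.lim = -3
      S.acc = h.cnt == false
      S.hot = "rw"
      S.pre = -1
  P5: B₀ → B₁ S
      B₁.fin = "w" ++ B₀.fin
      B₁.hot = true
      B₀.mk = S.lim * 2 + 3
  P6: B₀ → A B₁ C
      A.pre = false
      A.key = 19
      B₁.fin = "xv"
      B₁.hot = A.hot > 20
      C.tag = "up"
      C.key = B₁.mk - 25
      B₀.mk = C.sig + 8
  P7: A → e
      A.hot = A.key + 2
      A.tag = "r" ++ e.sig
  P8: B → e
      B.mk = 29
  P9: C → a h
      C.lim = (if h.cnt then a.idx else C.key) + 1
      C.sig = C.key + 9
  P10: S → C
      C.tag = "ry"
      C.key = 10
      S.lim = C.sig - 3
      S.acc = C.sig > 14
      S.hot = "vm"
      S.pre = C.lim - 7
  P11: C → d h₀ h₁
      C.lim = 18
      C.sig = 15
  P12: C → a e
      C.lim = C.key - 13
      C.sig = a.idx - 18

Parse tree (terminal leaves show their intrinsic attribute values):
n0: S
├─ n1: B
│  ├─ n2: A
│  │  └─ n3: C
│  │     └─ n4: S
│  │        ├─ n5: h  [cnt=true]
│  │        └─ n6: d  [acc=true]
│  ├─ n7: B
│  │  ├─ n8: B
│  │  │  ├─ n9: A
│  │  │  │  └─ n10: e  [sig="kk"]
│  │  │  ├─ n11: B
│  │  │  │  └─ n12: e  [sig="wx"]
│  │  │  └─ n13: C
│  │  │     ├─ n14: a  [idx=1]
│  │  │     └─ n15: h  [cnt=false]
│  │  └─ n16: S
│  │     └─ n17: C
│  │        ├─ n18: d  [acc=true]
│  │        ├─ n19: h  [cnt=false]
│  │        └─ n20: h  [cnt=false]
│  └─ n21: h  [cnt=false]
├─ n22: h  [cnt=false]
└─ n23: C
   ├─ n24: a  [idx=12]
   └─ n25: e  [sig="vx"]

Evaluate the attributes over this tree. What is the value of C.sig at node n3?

1. n1.fin = "xw"  ["xw"]
2. n1.hot = false  [false]
3. n2.pre = true  [true]
4. n2.key = 23  [len(B₀.fin) + 21]
5. n3.tag = "py"  ["py"]
6. n3.key = 19  [A.key - 4]
7. n5.cnt = true  [terminal]
8. n6.acc = true  [terminal]
9. n4.lim = -3  [-3]
10. n4.acc = false  [h.cnt == false]
11. n4.hot = "rw"  ["rw"]
12. n4.pre = -1  [-1]
13. n3.lim = 14  [S.lim * -2 + 8]
14. n3.sig = 16  [C.key - 3]
15. n2.hot = 4  [A.key - 19]
16. n2.tag = "zk"  ["zk"]
17. n7.fin = "pzk"  ["p" ++ A.tag]
18. n7.hot = true  [B₀.hot == false]
19. n8.fin = "wpzk"  ["w" ++ B₀.fin]
20. n8.hot = true  [true]
21. n9.pre = false  [false]
22. n9.key = 19  [19]
23. n10.sig = "kk"  [terminal]
24. n9.hot = 21  [A.key + 2]
25. n9.tag = "rkk"  ["r" ++ e.sig]
26. n11.fin = "xv"  ["xv"]
27. n11.hot = true  [A.hot > 20]
28. n12.sig = "wx"  [terminal]
29. n11.mk = 29  [29]
30. n13.tag = "up"  ["up"]
31. n13.key = 4  [B₁.mk - 25]
32. n14.idx = 1  [terminal]
33. n15.cnt = false  [terminal]
34. n13.lim = 5  [(if h.cnt then a.idx else C.key) + 1]
35. n13.sig = 13  [C.key + 9]
36. n8.mk = 21  [C.sig + 8]
37. n17.tag = "ry"  ["ry"]
38. n17.key = 10  [10]
39. n18.acc = true  [terminal]
40. n19.cnt = false  [terminal]
41. n20.cnt = false  [terminal]
42. n17.lim = 18  [18]
43. n17.sig = 15  [15]
44. n16.lim = 12  [C.sig - 3]
45. n16.acc = true  [C.sig > 14]
46. n16.hot = "vm"  ["vm"]
47. n16.pre = 11  [C.lim - 7]
48. n7.mk = 27  [S.lim * 2 + 3]
49. n21.cnt = false  [terminal]
50. n1.mk = -5  [(if h.cnt then A.hot else B₁.mk) - 32]
51. n22.cnt = false  [terminal]
52. n23.tag = "xu"  ["xu"]
53. n23.key = 4  [4]
54. n24.idx = 12  [terminal]
55. n25.sig = "vx"  [terminal]
56. n23.lim = -9  [C.key - 13]
57. n23.sig = -6  [a.idx - 18]
58. n0.lim = 11  [11]
59. n0.acc = true  [h.cnt == false]
60. n0.hot = "vy"  ["vy"]
61. n0.pre = 12  [C.lim + C.sig + 27]

16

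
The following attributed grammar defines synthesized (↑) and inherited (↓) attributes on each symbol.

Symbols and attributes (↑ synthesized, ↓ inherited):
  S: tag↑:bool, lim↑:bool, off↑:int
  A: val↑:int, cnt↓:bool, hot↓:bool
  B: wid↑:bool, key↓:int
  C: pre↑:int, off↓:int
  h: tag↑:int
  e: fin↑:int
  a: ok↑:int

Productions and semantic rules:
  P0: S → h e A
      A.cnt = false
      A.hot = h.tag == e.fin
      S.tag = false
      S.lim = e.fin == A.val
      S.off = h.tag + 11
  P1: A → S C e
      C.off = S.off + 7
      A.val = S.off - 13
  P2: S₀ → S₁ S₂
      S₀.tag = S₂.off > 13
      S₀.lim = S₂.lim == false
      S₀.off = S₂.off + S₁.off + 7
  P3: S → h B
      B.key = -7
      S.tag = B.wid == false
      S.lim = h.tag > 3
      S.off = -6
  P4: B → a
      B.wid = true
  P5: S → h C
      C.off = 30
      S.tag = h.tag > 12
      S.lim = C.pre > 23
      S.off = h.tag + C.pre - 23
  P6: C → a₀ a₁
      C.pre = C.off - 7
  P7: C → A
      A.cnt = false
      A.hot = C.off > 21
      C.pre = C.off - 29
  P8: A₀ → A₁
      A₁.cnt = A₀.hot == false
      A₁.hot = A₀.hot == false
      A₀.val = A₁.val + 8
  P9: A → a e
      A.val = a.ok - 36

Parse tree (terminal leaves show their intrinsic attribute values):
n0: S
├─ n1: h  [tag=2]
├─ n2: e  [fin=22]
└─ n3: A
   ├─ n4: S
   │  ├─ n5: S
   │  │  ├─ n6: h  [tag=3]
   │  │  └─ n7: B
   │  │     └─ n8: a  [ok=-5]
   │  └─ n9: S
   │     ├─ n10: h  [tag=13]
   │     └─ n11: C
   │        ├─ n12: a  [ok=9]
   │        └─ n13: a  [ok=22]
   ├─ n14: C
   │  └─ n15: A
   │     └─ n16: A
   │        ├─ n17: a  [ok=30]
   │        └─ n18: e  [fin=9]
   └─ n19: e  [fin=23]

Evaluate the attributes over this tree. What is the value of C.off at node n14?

1. n1.tag = 2  [terminal]
2. n2.fin = 22  [terminal]
3. n3.cnt = false  [false]
4. n3.hot = false  [h.tag == e.fin]
5. n6.tag = 3  [terminal]
6. n7.key = -7  [-7]
7. n8.ok = -5  [terminal]
8. n7.wid = true  [true]
9. n5.tag = false  [B.wid == false]
10. n5.lim = false  [h.tag > 3]
11. n5.off = -6  [-6]
12. n10.tag = 13  [terminal]
13. n11.off = 30  [30]
14. n12.ok = 9  [terminal]
15. n13.ok = 22  [terminal]
16. n11.pre = 23  [C.off - 7]
17. n9.tag = true  [h.tag > 12]
18. n9.lim = false  [C.pre > 23]
19. n9.off = 13  [h.tag + C.pre - 23]
20. n4.tag = false  [S₂.off > 13]
21. n4.lim = true  [S₂.lim == false]
22. n4.off = 14  [S₂.off + S₁.off + 7]
23. n14.off = 21  [S.off + 7]
24. n15.cnt = false  [false]
25. n15.hot = false  [C.off > 21]
26. n16.cnt = true  [A₀.hot == false]
27. n16.hot = true  [A₀.hot == false]
28. n17.ok = 30  [terminal]
29. n18.fin = 9  [terminal]
30. n16.val = -6  [a.ok - 36]
31. n15.val = 2  [A₁.val + 8]
32. n14.pre = -8  [C.off - 29]
33. n19.fin = 23  [terminal]
34. n3.val = 1  [S.off - 13]
35. n0.tag = false  [false]
36. n0.lim = false  [e.fin == A.val]
37. n0.off = 13  [h.tag + 11]

21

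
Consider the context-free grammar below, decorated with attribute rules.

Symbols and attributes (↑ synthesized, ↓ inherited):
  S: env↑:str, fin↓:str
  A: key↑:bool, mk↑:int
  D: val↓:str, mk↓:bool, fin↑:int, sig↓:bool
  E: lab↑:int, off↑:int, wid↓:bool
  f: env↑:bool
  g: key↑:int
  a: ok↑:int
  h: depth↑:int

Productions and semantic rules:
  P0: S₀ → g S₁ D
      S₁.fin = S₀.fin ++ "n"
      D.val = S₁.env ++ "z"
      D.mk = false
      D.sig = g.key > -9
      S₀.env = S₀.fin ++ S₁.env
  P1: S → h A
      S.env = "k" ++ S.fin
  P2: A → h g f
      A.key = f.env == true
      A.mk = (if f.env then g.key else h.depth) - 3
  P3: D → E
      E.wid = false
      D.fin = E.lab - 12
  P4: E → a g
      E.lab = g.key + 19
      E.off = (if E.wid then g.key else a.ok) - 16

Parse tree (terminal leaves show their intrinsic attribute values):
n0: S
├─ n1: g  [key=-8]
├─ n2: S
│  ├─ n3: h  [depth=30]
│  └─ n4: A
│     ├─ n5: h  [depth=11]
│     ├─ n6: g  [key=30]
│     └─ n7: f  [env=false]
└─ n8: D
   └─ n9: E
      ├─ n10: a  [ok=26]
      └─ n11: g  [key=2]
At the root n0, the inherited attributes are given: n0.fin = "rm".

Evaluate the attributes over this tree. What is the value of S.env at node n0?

"rmkrmn"

1. n0.fin = "rm"  [given at root]
2. n1.key = -8  [terminal]
3. n2.fin = "rmn"  [S₀.fin ++ "n"]
4. n3.depth = 30  [terminal]
5. n5.depth = 11  [terminal]
6. n6.key = 30  [terminal]
7. n7.env = false  [terminal]
8. n4.key = false  [f.env == true]
9. n4.mk = 8  [(if f.env then g.key else h.depth) - 3]
10. n2.env = "krmn"  ["k" ++ S.fin]
11. n8.val = "krmnz"  [S₁.env ++ "z"]
12. n8.mk = false  [false]
13. n8.sig = true  [g.key > -9]
14. n9.wid = false  [false]
15. n10.ok = 26  [terminal]
16. n11.key = 2  [terminal]
17. n9.lab = 21  [g.key + 19]
18. n9.off = 10  [(if E.wid then g.key else a.ok) - 16]
19. n8.fin = 9  [E.lab - 12]
20. n0.env = "rmkrmn"  [S₀.fin ++ S₁.env]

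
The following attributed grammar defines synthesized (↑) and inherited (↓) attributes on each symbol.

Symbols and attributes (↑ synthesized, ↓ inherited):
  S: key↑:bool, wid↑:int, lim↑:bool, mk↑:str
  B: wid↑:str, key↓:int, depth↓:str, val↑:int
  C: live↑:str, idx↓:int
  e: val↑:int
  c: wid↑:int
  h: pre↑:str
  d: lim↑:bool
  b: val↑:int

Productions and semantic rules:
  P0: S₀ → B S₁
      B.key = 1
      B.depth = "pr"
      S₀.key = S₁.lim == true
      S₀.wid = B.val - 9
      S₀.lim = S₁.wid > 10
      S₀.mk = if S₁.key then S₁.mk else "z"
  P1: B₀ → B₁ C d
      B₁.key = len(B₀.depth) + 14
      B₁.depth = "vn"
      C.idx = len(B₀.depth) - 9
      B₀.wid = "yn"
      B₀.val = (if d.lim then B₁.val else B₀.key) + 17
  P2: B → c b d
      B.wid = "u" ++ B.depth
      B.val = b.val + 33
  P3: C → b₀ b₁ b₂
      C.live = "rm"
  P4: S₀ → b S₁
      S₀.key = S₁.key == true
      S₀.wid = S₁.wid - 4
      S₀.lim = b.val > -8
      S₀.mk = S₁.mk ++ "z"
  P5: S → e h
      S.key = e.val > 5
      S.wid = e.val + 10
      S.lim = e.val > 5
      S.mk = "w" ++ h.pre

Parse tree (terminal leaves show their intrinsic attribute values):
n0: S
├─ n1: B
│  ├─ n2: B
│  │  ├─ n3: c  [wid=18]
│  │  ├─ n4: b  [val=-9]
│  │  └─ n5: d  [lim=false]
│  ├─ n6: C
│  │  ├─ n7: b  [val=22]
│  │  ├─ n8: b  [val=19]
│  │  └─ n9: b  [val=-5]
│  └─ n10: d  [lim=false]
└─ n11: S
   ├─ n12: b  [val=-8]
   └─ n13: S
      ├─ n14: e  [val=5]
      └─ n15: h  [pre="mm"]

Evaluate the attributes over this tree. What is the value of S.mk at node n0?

1. n1.key = 1  [1]
2. n1.depth = "pr"  ["pr"]
3. n2.key = 16  [len(B₀.depth) + 14]
4. n2.depth = "vn"  ["vn"]
5. n3.wid = 18  [terminal]
6. n4.val = -9  [terminal]
7. n5.lim = false  [terminal]
8. n2.wid = "uvn"  ["u" ++ B.depth]
9. n2.val = 24  [b.val + 33]
10. n6.idx = -7  [len(B₀.depth) - 9]
11. n7.val = 22  [terminal]
12. n8.val = 19  [terminal]
13. n9.val = -5  [terminal]
14. n6.live = "rm"  ["rm"]
15. n10.lim = false  [terminal]
16. n1.wid = "yn"  ["yn"]
17. n1.val = 18  [(if d.lim then B₁.val else B₀.key) + 17]
18. n12.val = -8  [terminal]
19. n14.val = 5  [terminal]
20. n15.pre = "mm"  [terminal]
21. n13.key = false  [e.val > 5]
22. n13.wid = 15  [e.val + 10]
23. n13.lim = false  [e.val > 5]
24. n13.mk = "wmm"  ["w" ++ h.pre]
25. n11.key = false  [S₁.key == true]
26. n11.wid = 11  [S₁.wid - 4]
27. n11.lim = false  [b.val > -8]
28. n11.mk = "wmmz"  [S₁.mk ++ "z"]
29. n0.key = false  [S₁.lim == true]
30. n0.wid = 9  [B.val - 9]
31. n0.lim = true  [S₁.wid > 10]
32. n0.mk = "z"  [if S₁.key then S₁.mk else "z"]

"z"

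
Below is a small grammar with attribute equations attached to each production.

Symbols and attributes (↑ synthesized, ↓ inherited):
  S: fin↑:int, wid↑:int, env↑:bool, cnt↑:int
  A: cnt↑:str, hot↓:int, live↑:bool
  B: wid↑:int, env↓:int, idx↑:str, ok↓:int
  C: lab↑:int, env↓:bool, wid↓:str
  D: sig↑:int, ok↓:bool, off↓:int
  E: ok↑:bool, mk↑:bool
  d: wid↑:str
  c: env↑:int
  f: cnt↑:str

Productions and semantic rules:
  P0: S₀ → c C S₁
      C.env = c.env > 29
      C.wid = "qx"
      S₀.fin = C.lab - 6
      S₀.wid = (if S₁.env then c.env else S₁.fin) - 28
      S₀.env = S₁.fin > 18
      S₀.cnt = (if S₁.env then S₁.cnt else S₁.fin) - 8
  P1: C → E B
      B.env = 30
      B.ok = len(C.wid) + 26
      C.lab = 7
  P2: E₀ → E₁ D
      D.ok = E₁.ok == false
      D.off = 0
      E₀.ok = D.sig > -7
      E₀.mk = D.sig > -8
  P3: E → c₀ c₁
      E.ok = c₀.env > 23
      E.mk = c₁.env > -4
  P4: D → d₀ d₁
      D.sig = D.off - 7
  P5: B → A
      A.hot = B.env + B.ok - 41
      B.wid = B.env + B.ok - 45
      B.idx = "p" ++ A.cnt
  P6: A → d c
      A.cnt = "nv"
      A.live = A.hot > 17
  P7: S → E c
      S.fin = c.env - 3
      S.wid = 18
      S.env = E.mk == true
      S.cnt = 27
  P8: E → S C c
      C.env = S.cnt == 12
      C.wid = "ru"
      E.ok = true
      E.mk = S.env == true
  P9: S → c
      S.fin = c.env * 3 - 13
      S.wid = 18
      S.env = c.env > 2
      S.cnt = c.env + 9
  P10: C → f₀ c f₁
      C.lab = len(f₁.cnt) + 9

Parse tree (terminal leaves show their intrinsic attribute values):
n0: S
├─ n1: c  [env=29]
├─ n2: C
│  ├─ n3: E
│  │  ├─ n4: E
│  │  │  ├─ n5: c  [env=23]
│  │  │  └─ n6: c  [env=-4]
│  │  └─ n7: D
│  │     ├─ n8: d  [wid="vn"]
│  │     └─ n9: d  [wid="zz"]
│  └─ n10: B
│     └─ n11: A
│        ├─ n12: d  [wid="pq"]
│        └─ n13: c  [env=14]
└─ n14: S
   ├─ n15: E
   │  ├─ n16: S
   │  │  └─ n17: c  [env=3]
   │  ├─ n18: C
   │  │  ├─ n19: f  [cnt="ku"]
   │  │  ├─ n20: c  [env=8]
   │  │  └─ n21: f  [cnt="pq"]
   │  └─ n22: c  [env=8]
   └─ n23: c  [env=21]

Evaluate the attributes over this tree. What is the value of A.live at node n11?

1. n1.env = 29  [terminal]
2. n2.env = false  [c.env > 29]
3. n2.wid = "qx"  ["qx"]
4. n5.env = 23  [terminal]
5. n6.env = -4  [terminal]
6. n4.ok = false  [c₀.env > 23]
7. n4.mk = false  [c₁.env > -4]
8. n7.ok = true  [E₁.ok == false]
9. n7.off = 0  [0]
10. n8.wid = "vn"  [terminal]
11. n9.wid = "zz"  [terminal]
12. n7.sig = -7  [D.off - 7]
13. n3.ok = false  [D.sig > -7]
14. n3.mk = true  [D.sig > -8]
15. n10.env = 30  [30]
16. n10.ok = 28  [len(C.wid) + 26]
17. n11.hot = 17  [B.env + B.ok - 41]
18. n12.wid = "pq"  [terminal]
19. n13.env = 14  [terminal]
20. n11.cnt = "nv"  ["nv"]
21. n11.live = false  [A.hot > 17]
22. n10.wid = 13  [B.env + B.ok - 45]
23. n10.idx = "pnv"  ["p" ++ A.cnt]
24. n2.lab = 7  [7]
25. n17.env = 3  [terminal]
26. n16.fin = -4  [c.env * 3 - 13]
27. n16.wid = 18  [18]
28. n16.env = true  [c.env > 2]
29. n16.cnt = 12  [c.env + 9]
30. n18.env = true  [S.cnt == 12]
31. n18.wid = "ru"  ["ru"]
32. n19.cnt = "ku"  [terminal]
33. n20.env = 8  [terminal]
34. n21.cnt = "pq"  [terminal]
35. n18.lab = 11  [len(f₁.cnt) + 9]
36. n22.env = 8  [terminal]
37. n15.ok = true  [true]
38. n15.mk = true  [S.env == true]
39. n23.env = 21  [terminal]
40. n14.fin = 18  [c.env - 3]
41. n14.wid = 18  [18]
42. n14.env = true  [E.mk == true]
43. n14.cnt = 27  [27]
44. n0.fin = 1  [C.lab - 6]
45. n0.wid = 1  [(if S₁.env then c.env else S₁.fin) - 28]
46. n0.env = false  [S₁.fin > 18]
47. n0.cnt = 19  [(if S₁.env then S₁.cnt else S₁.fin) - 8]

false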